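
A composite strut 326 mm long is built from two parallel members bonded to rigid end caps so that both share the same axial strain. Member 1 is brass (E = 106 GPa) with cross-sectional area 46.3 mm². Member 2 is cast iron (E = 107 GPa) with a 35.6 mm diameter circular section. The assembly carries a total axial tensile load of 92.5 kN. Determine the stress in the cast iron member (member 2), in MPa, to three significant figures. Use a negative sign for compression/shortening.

88.8 MPa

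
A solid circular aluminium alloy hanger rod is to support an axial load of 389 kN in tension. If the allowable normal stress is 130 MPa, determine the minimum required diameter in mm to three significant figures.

61.7 mm

Required area A ≥ P/σ_allow = 389000/130 = 2992 mm².
For a solid circular section, d ≥ √(4A/π) = 61.72 mm.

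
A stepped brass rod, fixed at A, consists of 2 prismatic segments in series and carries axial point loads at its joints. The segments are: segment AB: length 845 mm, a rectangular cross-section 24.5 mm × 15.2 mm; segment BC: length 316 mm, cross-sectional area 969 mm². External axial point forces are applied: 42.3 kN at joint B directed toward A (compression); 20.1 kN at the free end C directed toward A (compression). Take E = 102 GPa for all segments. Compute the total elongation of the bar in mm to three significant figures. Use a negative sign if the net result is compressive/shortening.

-1.45 mm

Internal axial forces (sectioning from the free end, tension +): N_BC = -20.1 kN, N_AB = -62.4 kN.
A_AB = 372.4 mm².
δ_AB = -62400·845/(372.4·102000) = -1.388 mm
δ_BC = -20100·316/(969·102000) = -0.06426 mm
δ = Σδ_i = -1.452 mm.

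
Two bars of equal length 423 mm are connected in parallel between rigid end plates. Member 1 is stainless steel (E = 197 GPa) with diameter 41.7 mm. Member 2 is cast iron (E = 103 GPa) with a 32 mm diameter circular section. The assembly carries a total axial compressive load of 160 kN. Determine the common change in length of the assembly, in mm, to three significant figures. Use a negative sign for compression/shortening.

A_1 = 1366 mm².
A_2 = 804.2 mm².
Equal strain + equilibrium ⇒ each member carries load in proportion to AE: A₁E₁ = 269000000 N, A₂E₂ = 82840000 N, ΣAE = 351900000 N.
δ = PL/ΣAE = -160000·423/351900000 = -0.1923 mm.

-0.192 mm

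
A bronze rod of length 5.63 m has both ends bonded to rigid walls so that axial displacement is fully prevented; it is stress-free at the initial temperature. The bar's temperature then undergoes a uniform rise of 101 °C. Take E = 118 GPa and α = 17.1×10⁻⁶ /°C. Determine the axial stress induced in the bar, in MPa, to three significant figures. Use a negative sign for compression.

Free thermal expansion αLΔT = 17.1e-6 · 5630 · 101 = 9.724 mm.
The walls impose strain ε = −(9.724)/5630 = -1.7271e-03; σ = Eε = 118000 · -1.7271e-03 = -203.8 MPa.

-204 MPa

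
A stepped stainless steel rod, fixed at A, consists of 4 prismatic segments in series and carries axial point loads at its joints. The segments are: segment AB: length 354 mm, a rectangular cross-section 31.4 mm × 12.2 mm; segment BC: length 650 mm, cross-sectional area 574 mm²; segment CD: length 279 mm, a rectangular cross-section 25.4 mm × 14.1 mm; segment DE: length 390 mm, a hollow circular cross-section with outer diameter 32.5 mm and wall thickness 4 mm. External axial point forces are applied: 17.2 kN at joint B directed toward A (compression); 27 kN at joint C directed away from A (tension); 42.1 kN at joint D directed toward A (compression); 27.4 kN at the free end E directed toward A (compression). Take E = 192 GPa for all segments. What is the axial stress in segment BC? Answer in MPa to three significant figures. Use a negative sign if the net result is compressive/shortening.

Internal axial forces (sectioning from the free end, tension +): N_DE = -27.4 kN, N_CD = -69.5 kN, N_BC = -42.5 kN, N_AB = -59.7 kN.
σ_BC = N_BC/A_BC = -42500/574 = -74.04 MPa.

-74.0 MPa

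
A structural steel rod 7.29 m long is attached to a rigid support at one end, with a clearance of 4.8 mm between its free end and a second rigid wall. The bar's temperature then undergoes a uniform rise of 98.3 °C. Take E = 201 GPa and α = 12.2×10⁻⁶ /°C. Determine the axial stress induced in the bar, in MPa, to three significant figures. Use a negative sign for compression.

-109 MPa

Free thermal expansion αLΔT = 12.2e-6 · 7290 · 98.3 = 8.743 mm.
The walls engage after the gap closes; constrained expansion = 8.743 − 4.8 = 3.943 mm.
The walls impose strain ε = −(3.943)/7290 = -5.4082e-04; σ = Eε = 201000 · -5.4082e-04 = -108.7 MPa.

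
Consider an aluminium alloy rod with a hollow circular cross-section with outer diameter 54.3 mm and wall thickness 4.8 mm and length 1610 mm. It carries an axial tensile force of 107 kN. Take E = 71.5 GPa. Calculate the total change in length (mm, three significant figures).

A = 746.4 mm².
δ_mech = NL/(AE) = 107000·1610/(746.4·71500) = 3.228 mm.

3.23 mm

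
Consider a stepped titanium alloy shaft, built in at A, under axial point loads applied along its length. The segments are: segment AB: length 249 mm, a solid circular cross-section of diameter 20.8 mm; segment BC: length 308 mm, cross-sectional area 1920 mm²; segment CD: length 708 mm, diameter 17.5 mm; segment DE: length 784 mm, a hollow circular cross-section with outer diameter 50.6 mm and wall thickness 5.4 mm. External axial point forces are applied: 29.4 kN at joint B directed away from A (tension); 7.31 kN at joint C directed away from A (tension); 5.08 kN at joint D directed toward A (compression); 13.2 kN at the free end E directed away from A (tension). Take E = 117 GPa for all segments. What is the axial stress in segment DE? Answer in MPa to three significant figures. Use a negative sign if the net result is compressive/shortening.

Internal axial forces (sectioning from the free end, tension +): N_DE = 13.2 kN, N_CD = 8.12 kN, N_BC = 15.43 kN, N_AB = 44.83 kN.
A_DE = 766.8 mm².
σ_DE = N_DE/A_DE = 13200/766.8 = 17.21 MPa.

17.2 MPa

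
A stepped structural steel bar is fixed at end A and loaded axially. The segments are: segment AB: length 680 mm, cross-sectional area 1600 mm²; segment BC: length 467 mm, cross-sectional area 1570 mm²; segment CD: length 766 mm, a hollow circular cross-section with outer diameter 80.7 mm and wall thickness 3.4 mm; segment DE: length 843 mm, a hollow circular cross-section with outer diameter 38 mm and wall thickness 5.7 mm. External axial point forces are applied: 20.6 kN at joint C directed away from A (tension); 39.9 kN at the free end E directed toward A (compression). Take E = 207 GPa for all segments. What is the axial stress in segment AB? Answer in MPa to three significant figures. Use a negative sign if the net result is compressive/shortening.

Internal axial forces (sectioning from the free end, tension +): N_DE = -39.9 kN, N_CD = -39.9 kN, N_BC = -19.3 kN, N_AB = -19.3 kN.
σ_AB = N_AB/A_AB = -19300/1600 = -12.06 MPa.

-12.1 MPa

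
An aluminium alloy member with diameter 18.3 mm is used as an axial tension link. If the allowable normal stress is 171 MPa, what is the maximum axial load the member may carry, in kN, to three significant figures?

45.0 kN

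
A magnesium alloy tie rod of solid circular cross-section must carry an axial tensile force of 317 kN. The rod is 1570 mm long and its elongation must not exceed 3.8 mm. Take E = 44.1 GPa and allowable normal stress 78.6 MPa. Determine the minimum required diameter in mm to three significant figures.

71.7 mm

Required area A ≥ P/σ_allow = 317000/78.6 = 4033 mm².
For a solid circular section, d ≥ √(4A/π) = 71.66 mm.
Elongation limit: A ≥ PL/(Eδ_allow) = 317000·1570/(44100·3.8) = 2970 mm² ⇒ d ≥ 61.49 mm.
The stress limit governs.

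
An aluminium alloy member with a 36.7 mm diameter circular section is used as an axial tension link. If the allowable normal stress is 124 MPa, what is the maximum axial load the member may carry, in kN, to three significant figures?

A = 1058 mm².
P_max = σ_allow · A = 124 · 1058 = 131200 N = 131.2 kN.

131 kN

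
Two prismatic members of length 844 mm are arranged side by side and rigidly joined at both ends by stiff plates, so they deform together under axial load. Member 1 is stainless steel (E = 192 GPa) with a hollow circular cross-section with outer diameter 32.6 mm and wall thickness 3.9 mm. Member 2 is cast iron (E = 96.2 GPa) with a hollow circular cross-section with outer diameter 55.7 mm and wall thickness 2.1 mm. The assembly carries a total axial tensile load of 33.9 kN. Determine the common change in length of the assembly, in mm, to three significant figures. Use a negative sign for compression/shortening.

0.282 mm

A_1 = 351.6 mm².
A_2 = 353.6 mm².
Equal strain + equilibrium ⇒ each member carries load in proportion to AE: A₁E₁ = 67510000 N, A₂E₂ = 34020000 N, ΣAE = 101500000 N.
δ = PL/ΣAE = 33900·844/101500000 = 0.2818 mm.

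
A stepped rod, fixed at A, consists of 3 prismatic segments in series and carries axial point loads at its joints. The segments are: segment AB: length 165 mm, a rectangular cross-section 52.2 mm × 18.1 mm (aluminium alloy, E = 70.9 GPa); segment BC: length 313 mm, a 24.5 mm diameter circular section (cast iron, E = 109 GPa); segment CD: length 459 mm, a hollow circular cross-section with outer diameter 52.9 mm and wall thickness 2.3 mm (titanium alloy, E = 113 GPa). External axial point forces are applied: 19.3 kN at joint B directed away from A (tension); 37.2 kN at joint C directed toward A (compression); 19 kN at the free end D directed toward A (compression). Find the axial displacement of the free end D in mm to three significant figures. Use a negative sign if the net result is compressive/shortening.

Internal axial forces (sectioning from the free end, tension +): N_CD = -19 kN, N_BC = -56.2 kN, N_AB = -36.9 kN.
A_AB = 944.8 mm².
A_BC = 471.4 mm².
A_CD = 365.6 mm².
δ_AB = -36900·165/(944.8·70900) = -0.09089 mm
δ_BC = -56200·313/(471.4·109000) = -0.3423 mm
δ_CD = -19000·459/(365.6·113000) = -0.2111 mm
δ = Σδ_i = -0.6443 mm.

-0.644 mm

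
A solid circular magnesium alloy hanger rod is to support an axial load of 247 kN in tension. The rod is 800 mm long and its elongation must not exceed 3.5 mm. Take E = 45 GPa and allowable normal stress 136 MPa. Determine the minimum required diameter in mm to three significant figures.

48.1 mm

Required area A ≥ P/σ_allow = 247000/136 = 1816 mm².
For a solid circular section, d ≥ √(4A/π) = 48.09 mm.
Elongation limit: A ≥ PL/(Eδ_allow) = 247000·800/(45000·3.5) = 1255 mm² ⇒ d ≥ 39.97 mm.
The stress limit governs.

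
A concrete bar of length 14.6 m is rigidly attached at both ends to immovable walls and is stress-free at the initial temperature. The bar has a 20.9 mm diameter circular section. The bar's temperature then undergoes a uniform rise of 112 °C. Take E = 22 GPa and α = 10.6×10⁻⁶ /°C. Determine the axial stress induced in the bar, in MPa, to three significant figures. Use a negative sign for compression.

-26.1 MPa

Free thermal expansion αLΔT = 10.6e-6 · 14600 · 112 = 17.33 mm.
The walls impose strain ε = −(17.33)/14600 = -1.1872e-03; σ = Eε = 22000 · -1.1872e-03 = -26.12 MPa.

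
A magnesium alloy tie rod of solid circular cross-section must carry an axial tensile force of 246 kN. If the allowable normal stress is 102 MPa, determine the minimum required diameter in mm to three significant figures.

55.4 mm

Required area A ≥ P/σ_allow = 246000/102 = 2412 mm².
For a solid circular section, d ≥ √(4A/π) = 55.41 mm.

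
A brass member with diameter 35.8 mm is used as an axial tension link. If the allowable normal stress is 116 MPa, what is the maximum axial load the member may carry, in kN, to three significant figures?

117 kN

A = 1007 mm².
P_max = σ_allow · A = 116 · 1007 = 116800 N = 116.8 kN.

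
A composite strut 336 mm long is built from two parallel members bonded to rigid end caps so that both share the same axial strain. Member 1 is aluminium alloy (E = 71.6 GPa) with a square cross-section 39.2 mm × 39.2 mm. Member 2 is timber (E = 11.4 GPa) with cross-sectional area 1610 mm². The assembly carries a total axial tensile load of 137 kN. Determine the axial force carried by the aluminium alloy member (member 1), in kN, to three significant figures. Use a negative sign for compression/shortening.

117 kN

A_1 = 1537 mm².
Equal strain + equilibrium ⇒ each member carries load in proportion to AE: A₁E₁ = 110000000 N, A₂E₂ = 18350000 N, ΣAE = 128400000 N.
F₁ = P·A₁E₁/ΣAE = 137000·110000000/128400000 = 117400 N.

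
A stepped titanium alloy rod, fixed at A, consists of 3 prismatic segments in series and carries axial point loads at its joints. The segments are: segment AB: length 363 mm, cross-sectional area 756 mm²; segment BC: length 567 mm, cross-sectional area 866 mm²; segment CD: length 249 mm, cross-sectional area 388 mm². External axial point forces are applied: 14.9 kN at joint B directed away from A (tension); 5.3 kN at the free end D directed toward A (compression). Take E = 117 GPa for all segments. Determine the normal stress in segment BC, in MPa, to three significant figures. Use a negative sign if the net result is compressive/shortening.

-6.12 MPa

Internal axial forces (sectioning from the free end, tension +): N_CD = -5.3 kN, N_BC = -5.3 kN, N_AB = 9.6 kN.
σ_BC = N_BC/A_BC = -5300/866 = -6.12 MPa.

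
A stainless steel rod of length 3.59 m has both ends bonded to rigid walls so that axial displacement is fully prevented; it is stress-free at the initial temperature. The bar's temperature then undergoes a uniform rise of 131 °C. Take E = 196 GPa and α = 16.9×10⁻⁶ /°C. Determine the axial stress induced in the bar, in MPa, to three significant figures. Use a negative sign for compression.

-434 MPa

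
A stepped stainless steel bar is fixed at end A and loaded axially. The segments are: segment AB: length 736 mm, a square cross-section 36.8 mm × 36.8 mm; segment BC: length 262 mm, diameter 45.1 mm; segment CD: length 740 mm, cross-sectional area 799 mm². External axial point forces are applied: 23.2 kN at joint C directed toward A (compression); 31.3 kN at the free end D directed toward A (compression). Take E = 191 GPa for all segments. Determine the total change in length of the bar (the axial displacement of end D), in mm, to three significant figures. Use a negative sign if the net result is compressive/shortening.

Internal axial forces (sectioning from the free end, tension +): N_CD = -31.3 kN, N_BC = -54.5 kN, N_AB = -54.5 kN.
A_AB = 1354 mm².
A_BC = 1598 mm².
δ_AB = -54500·736/(1354·191000) = -0.1551 mm
δ_BC = -54500·262/(1598·191000) = -0.0468 mm
δ_CD = -31300·740/(799·191000) = -0.1518 mm
δ = Σδ_i = -0.3536 mm.

-0.354 mm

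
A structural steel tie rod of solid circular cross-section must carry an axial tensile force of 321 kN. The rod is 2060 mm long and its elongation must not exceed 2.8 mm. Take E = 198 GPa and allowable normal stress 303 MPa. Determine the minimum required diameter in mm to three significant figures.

Required area A ≥ P/σ_allow = 321000/303 = 1059 mm².
For a solid circular section, d ≥ √(4A/π) = 36.73 mm.
Elongation limit: A ≥ PL/(Eδ_allow) = 321000·2060/(198000·2.8) = 1193 mm² ⇒ d ≥ 38.97 mm.
The elongation limit governs.

39.0 mm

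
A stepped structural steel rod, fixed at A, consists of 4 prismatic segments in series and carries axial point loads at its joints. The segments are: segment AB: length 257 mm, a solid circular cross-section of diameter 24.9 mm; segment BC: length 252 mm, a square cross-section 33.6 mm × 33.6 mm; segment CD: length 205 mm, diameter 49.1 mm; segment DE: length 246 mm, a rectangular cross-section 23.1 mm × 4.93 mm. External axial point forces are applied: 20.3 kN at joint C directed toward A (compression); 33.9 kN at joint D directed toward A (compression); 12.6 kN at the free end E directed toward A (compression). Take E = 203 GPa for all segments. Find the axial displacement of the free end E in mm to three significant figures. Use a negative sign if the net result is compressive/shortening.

-0.406 mm

Internal axial forces (sectioning from the free end, tension +): N_DE = -12.6 kN, N_CD = -46.5 kN, N_BC = -66.8 kN, N_AB = -66.8 kN.
A_AB = 487 mm².
A_BC = 1129 mm².
A_CD = 1893 mm².
A_DE = 113.9 mm².
δ_AB = -66800·257/(487·203000) = -0.1737 mm
δ_BC = -66800·252/(1129·203000) = -0.07345 mm
δ_CD = -46500·205/(1893·203000) = -0.0248 mm
δ_DE = -12600·246/(113.9·203000) = -0.1341 mm
δ = Σδ_i = -0.406 mm.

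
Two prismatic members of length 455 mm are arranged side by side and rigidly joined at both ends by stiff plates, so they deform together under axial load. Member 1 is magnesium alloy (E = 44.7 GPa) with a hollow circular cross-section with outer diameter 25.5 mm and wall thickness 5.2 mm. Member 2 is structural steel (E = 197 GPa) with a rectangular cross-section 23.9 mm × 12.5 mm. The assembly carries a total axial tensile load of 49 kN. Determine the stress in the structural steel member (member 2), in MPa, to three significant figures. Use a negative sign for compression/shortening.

131 MPa

A_1 = 331.6 mm².
A_2 = 298.8 mm².
Equal strain + equilibrium ⇒ each member carries load in proportion to AE: A₁E₁ = 14820000 N, A₂E₂ = 58850000 N, ΣAE = 73680000 N.
σ₂ = P·E₂/ΣAE = 49000·197000/73680000 = 131 MPa.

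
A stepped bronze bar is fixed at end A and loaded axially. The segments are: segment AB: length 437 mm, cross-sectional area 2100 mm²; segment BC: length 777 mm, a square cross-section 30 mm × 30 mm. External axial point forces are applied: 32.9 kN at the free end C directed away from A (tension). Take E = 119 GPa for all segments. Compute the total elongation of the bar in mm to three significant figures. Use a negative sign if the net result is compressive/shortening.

Internal axial forces (sectioning from the free end, tension +): N_BC = 32.9 kN, N_AB = 32.9 kN.
A_BC = 900 mm².
δ_AB = 32900·437/(2100·119000) = 0.05753 mm
δ_BC = 32900·777/(900·119000) = 0.2387 mm
δ = Σδ_i = 0.2962 mm.

0.296 mm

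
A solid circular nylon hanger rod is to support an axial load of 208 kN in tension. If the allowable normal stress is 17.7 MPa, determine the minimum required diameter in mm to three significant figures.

122 mm

Required area A ≥ P/σ_allow = 208000/17.7 = 11750 mm².
For a solid circular section, d ≥ √(4A/π) = 122.3 mm.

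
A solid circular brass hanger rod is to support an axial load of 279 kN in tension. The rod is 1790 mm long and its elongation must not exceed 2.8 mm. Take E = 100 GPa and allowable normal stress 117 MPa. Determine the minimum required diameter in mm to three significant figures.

55.1 mm

Required area A ≥ P/σ_allow = 279000/117 = 2385 mm².
For a solid circular section, d ≥ √(4A/π) = 55.1 mm.
Elongation limit: A ≥ PL/(Eδ_allow) = 279000·1790/(100000·2.8) = 1784 mm² ⇒ d ≥ 47.65 mm.
The stress limit governs.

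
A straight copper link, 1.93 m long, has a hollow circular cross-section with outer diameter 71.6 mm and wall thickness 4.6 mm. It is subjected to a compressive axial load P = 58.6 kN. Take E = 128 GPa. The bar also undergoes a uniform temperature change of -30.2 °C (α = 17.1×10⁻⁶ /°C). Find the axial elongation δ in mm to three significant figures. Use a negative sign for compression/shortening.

A = 968.2 mm².
δ_mech = NL/(AE) = -58600·1930/(968.2·128000) = -0.9126 mm.
δ_thermal = αLΔT = 17.1e-6·1930·-30.2 = -0.9967 mm.
δ = δ_mech + δ_thermal = -1.909 mm.

-1.91 mm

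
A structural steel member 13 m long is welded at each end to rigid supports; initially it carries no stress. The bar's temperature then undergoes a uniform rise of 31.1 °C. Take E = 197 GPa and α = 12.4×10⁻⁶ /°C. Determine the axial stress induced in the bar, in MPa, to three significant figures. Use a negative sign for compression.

-76.0 MPa

Free thermal expansion αLΔT = 12.4e-6 · 13000 · 31.1 = 5.013 mm.
The walls impose strain ε = −(5.013)/13000 = -3.8564e-04; σ = Eε = 197000 · -3.8564e-04 = -75.97 MPa.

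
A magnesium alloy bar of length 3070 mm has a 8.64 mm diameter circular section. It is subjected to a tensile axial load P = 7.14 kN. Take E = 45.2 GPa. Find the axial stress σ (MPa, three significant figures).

122 MPa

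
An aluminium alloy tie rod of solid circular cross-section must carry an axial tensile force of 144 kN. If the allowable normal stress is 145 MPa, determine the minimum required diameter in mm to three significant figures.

35.6 mm

Required area A ≥ P/σ_allow = 144000/145 = 993.1 mm².
For a solid circular section, d ≥ √(4A/π) = 35.56 mm.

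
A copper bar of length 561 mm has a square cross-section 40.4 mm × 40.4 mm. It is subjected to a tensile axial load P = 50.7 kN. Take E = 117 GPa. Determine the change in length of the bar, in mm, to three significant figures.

A = 1632 mm².
δ_mech = NL/(AE) = 50700·561/(1632·117000) = 0.1489 mm.

0.149 mm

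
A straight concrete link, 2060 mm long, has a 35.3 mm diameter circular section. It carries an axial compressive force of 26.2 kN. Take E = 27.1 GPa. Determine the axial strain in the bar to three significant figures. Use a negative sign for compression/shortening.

-9.88e-04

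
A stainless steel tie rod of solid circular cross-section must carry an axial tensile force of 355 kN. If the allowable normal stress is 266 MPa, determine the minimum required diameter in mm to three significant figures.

41.2 mm

Required area A ≥ P/σ_allow = 355000/266 = 1335 mm².
For a solid circular section, d ≥ √(4A/π) = 41.22 mm.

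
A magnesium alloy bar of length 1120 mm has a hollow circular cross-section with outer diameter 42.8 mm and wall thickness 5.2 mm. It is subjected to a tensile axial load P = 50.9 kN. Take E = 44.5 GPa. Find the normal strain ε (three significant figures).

0.00186

A = 614.2 mm².
σ = N/A = 82.87 MPa; ε = σ/E = 82.87/44500 = 1.862e-03.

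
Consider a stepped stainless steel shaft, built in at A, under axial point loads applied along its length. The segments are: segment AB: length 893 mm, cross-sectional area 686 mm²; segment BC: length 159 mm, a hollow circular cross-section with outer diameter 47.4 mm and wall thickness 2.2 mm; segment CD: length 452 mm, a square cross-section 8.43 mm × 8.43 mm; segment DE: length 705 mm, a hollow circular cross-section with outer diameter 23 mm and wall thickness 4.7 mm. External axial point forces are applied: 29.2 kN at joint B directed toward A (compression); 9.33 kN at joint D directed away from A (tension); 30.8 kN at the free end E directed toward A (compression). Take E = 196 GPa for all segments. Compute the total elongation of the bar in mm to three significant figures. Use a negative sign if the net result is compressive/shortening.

Internal axial forces (sectioning from the free end, tension +): N_DE = -30.8 kN, N_CD = -21.47 kN, N_BC = -21.47 kN, N_AB = -50.67 kN.
A_BC = 312.4 mm².
A_CD = 71.06 mm².
A_DE = 270.2 mm².
δ_AB = -50670·893/(686·196000) = -0.3365 mm
δ_BC = -21470·159/(312.4·196000) = -0.05575 mm
δ_CD = -21470·452/(71.06·196000) = -0.6967 mm
δ_DE = -30800·705/(270.2·196000) = -0.41 mm
δ = Σδ_i = -1.499 mm.

-1.50 mm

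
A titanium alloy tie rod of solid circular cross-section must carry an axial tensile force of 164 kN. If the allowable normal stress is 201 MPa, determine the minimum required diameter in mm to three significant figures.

Required area A ≥ P/σ_allow = 164000/201 = 815.9 mm².
For a solid circular section, d ≥ √(4A/π) = 32.23 mm.

32.2 mm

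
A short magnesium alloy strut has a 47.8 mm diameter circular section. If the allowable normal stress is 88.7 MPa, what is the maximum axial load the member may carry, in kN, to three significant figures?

159 kN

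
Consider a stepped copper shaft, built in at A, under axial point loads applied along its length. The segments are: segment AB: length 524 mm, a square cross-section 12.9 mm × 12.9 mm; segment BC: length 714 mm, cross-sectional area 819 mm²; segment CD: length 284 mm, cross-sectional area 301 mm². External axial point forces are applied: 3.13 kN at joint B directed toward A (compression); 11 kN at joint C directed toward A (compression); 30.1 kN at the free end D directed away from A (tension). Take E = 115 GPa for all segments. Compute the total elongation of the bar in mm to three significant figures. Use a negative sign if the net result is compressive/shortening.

Internal axial forces (sectioning from the free end, tension +): N_CD = 30.1 kN, N_BC = 19.1 kN, N_AB = 15.97 kN.
A_AB = 166.4 mm².
δ_AB = 15970·524/(166.4·115000) = 0.4373 mm
δ_BC = 19100·714/(819·115000) = 0.1448 mm
δ_CD = 30100·284/(301·115000) = 0.247 mm
δ = Σδ_i = 0.829 mm.

0.829 mm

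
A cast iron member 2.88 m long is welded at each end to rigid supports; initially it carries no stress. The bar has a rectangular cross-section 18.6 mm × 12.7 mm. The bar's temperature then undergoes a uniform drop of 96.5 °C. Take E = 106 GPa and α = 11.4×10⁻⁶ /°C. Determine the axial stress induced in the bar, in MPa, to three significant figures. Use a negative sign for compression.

117 MPa

Free thermal expansion αLΔT = 11.4e-6 · 2880 · -96.5 = -3.168 mm.
The walls impose strain ε = −(-3.168)/2880 = 1.1001e-03; σ = Eε = 106000 · 1.1001e-03 = 116.6 MPa.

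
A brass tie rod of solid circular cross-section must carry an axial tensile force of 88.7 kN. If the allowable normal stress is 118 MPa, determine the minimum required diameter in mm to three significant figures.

Required area A ≥ P/σ_allow = 88700/118 = 751.7 mm².
For a solid circular section, d ≥ √(4A/π) = 30.94 mm.

30.9 mm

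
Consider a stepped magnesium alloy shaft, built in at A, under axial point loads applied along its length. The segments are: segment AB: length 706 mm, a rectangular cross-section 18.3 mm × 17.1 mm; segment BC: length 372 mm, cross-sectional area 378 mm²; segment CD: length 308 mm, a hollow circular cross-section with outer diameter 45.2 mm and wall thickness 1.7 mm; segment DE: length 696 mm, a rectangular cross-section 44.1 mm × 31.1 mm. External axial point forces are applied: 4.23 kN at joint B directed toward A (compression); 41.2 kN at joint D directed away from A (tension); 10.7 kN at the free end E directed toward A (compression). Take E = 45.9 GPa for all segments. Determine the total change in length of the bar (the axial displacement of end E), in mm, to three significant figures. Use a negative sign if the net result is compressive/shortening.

Internal axial forces (sectioning from the free end, tension +): N_DE = -10.7 kN, N_CD = 30.5 kN, N_BC = 30.5 kN, N_AB = 26.27 kN.
A_AB = 312.9 mm².
A_CD = 232.3 mm².
A_DE = 1372 mm².
δ_AB = 26270·706/(312.9·45900) = 1.291 mm
δ_BC = 30500·372/(378·45900) = 0.6539 mm
δ_CD = 30500·308/(232.3·45900) = 0.8809 mm
δ_DE = -10700·696/(1372·45900) = -0.1183 mm
δ = Σδ_i = 2.708 mm.

2.71 mm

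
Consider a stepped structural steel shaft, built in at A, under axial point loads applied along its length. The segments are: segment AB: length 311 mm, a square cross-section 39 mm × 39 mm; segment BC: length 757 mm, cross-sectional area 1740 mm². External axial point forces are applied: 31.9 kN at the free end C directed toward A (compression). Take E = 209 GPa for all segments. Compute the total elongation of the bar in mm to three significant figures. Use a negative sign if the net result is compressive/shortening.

Internal axial forces (sectioning from the free end, tension +): N_BC = -31.9 kN, N_AB = -31.9 kN.
A_AB = 1521 mm².
δ_AB = -31900·311/(1521·209000) = -0.03121 mm
δ_BC = -31900·757/(1740·209000) = -0.0664 mm
δ = Σδ_i = -0.09761 mm.

-0.0976 mm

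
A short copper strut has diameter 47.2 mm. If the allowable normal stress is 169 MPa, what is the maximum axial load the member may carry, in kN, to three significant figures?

296 kN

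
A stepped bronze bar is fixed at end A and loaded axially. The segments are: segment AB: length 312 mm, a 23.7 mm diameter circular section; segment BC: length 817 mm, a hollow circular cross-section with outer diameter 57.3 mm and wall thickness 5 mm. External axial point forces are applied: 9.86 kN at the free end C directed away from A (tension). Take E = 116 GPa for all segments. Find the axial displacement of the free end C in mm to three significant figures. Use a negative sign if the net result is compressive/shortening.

Internal axial forces (sectioning from the free end, tension +): N_BC = 9.86 kN, N_AB = 9.86 kN.
A_AB = 441.2 mm².
A_BC = 821.5 mm².
δ_AB = 9860·312/(441.2·116000) = 0.06012 mm
δ_BC = 9860·817/(821.5·116000) = 0.08453 mm
δ = Σδ_i = 0.1446 mm.

0.145 mm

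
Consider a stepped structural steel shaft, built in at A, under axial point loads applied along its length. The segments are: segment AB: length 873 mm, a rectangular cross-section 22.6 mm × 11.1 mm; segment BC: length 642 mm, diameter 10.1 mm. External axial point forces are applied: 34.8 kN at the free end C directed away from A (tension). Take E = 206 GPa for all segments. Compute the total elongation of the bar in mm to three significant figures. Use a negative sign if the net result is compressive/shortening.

Internal axial forces (sectioning from the free end, tension +): N_BC = 34.8 kN, N_AB = 34.8 kN.
A_AB = 250.9 mm².
A_BC = 80.12 mm².
δ_AB = 34800·873/(250.9·206000) = 0.5879 mm
δ_BC = 34800·642/(80.12·206000) = 1.354 mm
δ = Σδ_i = 1.942 mm.

1.94 mm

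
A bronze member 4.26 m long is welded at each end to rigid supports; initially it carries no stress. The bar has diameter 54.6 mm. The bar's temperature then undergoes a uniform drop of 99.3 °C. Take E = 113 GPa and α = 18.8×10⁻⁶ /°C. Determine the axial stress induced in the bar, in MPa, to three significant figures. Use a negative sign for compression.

Free thermal expansion αLΔT = 18.8e-6 · 4260 · -99.3 = -7.953 mm.
The walls impose strain ε = −(-7.953)/4260 = 1.8668e-03; σ = Eε = 113000 · 1.8668e-03 = 211 MPa.

211 MPa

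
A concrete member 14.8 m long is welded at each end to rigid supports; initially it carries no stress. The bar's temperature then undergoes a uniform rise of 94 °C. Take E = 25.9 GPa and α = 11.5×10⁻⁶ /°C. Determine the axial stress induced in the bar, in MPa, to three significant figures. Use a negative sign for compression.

Free thermal expansion αLΔT = 11.5e-6 · 14800 · 94 = 16 mm.
The walls impose strain ε = −(16)/14800 = -1.0810e-03; σ = Eε = 25900 · -1.0810e-03 = -28 MPa.

-28.0 MPa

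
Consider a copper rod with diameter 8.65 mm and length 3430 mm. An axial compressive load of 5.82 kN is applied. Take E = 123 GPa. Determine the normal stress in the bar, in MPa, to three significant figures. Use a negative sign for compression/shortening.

A = 58.77 mm².
σ = N/A = -5820/58.77 = -99.04 MPa.

-99.0 MPa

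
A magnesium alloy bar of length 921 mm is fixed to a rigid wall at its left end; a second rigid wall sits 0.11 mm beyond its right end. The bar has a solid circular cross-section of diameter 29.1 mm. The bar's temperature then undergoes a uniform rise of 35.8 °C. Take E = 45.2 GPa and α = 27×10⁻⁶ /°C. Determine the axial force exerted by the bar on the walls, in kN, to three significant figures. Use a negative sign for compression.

Free thermal expansion αLΔT = 27e-6 · 921 · 35.8 = 0.8902 mm.
The walls engage after the gap closes; constrained expansion = 0.8902 − 0.11 = 0.7802 mm.
The walls impose strain ε = −(0.7802)/921 = -8.4716e-04; σ = Eε = 45200 · -8.4716e-04 = -38.29 MPa.
Wall reaction R = σ·A = -38.29·665.1 = -25470 N = -25.47 kN.

-25.5 kN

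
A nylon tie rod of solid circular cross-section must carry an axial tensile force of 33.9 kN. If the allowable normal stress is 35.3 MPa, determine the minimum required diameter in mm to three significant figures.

35.0 mm

Required area A ≥ P/σ_allow = 33900/35.3 = 960.3 mm².
For a solid circular section, d ≥ √(4A/π) = 34.97 mm.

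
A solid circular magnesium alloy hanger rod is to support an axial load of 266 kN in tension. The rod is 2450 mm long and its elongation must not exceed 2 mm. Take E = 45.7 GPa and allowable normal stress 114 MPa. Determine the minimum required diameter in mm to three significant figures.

Required area A ≥ P/σ_allow = 266000/114 = 2333 mm².
For a solid circular section, d ≥ √(4A/π) = 54.51 mm.
Elongation limit: A ≥ PL/(Eδ_allow) = 266000·2450/(45700·2) = 7130 mm² ⇒ d ≥ 95.28 mm.
The elongation limit governs.

95.3 mm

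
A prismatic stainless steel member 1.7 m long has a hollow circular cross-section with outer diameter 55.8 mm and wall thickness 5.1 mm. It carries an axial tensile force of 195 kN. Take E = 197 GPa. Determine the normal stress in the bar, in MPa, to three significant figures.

240 MPa

A = 812.3 mm².
σ = N/A = 195000/812.3 = 240.1 MPa.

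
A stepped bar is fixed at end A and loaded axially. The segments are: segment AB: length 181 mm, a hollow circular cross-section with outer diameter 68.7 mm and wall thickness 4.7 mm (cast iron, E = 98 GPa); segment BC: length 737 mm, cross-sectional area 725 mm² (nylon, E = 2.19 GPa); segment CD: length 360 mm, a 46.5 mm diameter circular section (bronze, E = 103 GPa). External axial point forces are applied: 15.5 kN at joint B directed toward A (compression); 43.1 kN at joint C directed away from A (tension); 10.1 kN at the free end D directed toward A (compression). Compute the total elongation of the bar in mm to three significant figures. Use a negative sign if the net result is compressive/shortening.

Internal axial forces (sectioning from the free end, tension +): N_CD = -10.1 kN, N_BC = 33 kN, N_AB = 17.5 kN.
A_AB = 945 mm².
A_CD = 1698 mm².
δ_AB = 17500·181/(945·98000) = 0.0342 mm
δ_BC = 33000·737/(725·2190) = 15.32 mm
δ_CD = -10100·360/(1698·103000) = -0.02079 mm
δ = Σδ_i = 15.33 mm.

15.3 mm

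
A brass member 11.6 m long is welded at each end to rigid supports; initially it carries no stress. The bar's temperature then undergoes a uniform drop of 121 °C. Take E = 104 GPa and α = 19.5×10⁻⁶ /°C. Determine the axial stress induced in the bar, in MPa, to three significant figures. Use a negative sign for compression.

Free thermal expansion αLΔT = 19.5e-6 · 11600 · -121 = -27.37 mm.
The walls impose strain ε = −(-27.37)/11600 = 2.3595e-03; σ = Eε = 104000 · 2.3595e-03 = 245.4 MPa.

245 MPa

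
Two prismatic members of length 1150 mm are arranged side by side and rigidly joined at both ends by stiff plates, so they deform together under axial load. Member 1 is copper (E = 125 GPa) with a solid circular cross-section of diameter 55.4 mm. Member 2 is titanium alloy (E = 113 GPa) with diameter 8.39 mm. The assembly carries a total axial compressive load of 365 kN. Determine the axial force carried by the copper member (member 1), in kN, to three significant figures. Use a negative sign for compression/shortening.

A_1 = 2411 mm².
A_2 = 55.29 mm².
Equal strain + equilibrium ⇒ each member carries load in proportion to AE: A₁E₁ = 301300000 N, A₂E₂ = 6247000 N, ΣAE = 307600000 N.
F₁ = P·A₁E₁/ΣAE = -365000·301300000/307600000 = -357600 N.

-358 kN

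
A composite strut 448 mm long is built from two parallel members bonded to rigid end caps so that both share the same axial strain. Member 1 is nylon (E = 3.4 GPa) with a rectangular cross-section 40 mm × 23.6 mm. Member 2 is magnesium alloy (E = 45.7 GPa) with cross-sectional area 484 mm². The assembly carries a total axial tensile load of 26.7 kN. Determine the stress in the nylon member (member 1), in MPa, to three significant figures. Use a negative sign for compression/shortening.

A_1 = 944 mm².
Equal strain + equilibrium ⇒ each member carries load in proportion to AE: A₁E₁ = 3210000 N, A₂E₂ = 22120000 N, ΣAE = 25330000 N.
σ₁ = P·E₁/ΣAE = 26700·3400/25330000 = 3.584 MPa.

3.58 MPa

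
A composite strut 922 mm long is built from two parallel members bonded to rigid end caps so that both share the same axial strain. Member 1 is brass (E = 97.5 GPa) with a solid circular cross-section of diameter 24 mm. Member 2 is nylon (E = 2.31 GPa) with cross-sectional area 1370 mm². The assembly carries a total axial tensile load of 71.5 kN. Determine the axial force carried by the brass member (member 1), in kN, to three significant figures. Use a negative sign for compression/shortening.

66.7 kN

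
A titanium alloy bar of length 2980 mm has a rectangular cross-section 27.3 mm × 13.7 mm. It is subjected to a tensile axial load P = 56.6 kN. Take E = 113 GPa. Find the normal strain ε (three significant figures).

0.00134

A = 374 mm².
σ = N/A = 151.3 MPa; ε = σ/E = 151.3/113000 = 1.339e-03.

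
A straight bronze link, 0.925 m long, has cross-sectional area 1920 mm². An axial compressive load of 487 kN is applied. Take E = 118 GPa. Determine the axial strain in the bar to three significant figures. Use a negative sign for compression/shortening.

σ = N/A = -253.6 MPa; ε = σ/E = -253.6/118000 = -2.150e-03.

-0.00215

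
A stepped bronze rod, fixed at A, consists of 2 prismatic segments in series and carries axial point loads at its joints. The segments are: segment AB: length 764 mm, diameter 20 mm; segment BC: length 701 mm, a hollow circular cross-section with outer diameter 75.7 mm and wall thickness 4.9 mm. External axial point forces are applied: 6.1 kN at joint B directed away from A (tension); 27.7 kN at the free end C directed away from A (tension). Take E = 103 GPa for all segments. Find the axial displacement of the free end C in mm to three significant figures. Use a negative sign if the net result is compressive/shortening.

Internal axial forces (sectioning from the free end, tension +): N_BC = 27.7 kN, N_AB = 33.8 kN.
A_AB = 314.2 mm².
A_BC = 1090 mm².
δ_AB = 33800·764/(314.2·103000) = 0.798 mm
δ_BC = 27700·701/(1090·103000) = 0.173 mm
δ = Σδ_i = 0.971 mm.

0.971 mm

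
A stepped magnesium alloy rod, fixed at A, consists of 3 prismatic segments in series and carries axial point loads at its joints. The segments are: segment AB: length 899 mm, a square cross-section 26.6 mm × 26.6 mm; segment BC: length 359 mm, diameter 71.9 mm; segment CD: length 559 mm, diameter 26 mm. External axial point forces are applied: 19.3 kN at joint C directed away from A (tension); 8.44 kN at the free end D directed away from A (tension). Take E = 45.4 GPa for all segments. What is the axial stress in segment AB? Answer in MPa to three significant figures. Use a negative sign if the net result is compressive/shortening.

Internal axial forces (sectioning from the free end, tension +): N_CD = 8.44 kN, N_BC = 27.74 kN, N_AB = 27.74 kN.
A_AB = 707.6 mm².
σ_AB = N_AB/A_AB = 27740/707.6 = 39.21 MPa.

39.2 MPa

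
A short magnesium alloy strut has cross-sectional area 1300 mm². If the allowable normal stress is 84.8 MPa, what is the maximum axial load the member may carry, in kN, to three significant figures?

P_max = σ_allow · A = 84.8 · 1300 = 110200 N = 110.2 kN.

110 kN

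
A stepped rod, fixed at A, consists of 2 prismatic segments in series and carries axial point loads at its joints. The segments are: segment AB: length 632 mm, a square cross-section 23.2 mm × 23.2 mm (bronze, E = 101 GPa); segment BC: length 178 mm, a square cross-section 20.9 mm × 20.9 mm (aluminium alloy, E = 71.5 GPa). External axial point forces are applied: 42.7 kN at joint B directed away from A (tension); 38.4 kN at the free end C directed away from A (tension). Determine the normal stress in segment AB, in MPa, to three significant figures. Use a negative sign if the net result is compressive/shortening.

151 MPa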